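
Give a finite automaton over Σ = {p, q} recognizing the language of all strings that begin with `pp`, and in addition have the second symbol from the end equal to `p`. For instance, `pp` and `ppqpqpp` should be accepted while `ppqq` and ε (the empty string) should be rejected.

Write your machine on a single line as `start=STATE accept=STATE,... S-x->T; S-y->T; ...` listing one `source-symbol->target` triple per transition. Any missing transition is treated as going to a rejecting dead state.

start=s0; accept=s3,s4; s0-p->s1; s0-q->s2; s1-p->s3; s1-q->s2; s2-p->s2; s2-q->s2; s3-p->s3; s3-q->s4; s4-p->s5; s4-q->s6; s5-p->s3; s5-q->s4; s6-p->s5; s6-q->s6

Handle the two conditions separately and then intersect. One (4 states) tracks whether the input so far still matches the prefix `pp`; the other (7 states) tracks the last 2 symbols read. Each combined state is a pair, one component from each; accept when both components accept. Minimizing collapses redundant product states.
With 7 states:
        p   q  
>  s0   s1  s2 
   s1   s3  s2 
   s2   s2  s2 
 * s3   s3  s4 
 * s4   s5  s6 
   s5   s3  s4 
   s6   s5  s6 
(> = start, * = accepting)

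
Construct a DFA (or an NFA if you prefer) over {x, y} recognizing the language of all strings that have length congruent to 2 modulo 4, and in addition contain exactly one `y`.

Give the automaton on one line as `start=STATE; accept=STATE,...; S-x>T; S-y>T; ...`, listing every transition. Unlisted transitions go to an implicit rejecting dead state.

Run two small machines in parallel and take their product. The first has 4 states tracking the input length modulo 4; the second has 3 states tracking the count of `y`s, saturating at 2. A product state is a pair (one from each), accepting exactly when both do. After merging equivalent states the machine shrinks.
        x   y  
>  S0   S1  S2 
   S1   S3  S4 
   S2   S4  S5 
   S3   S6  S7 
 * S4   S7  S5 
   S5   S5  S5 
   S6   S0  S8 
   S7   S8  S5 
   S8   S2  S5 
(> = start, * = accepting)

start=S0; accept=S4; S0-x>S1; S0-y>S2; S1-x>S3; S1-y>S4; S2-x>S4; S2-y>S5; S3-x>S6; S3-y>S7; S4-x>S7; S4-y>S5; S5-x>S5; S5-y>S5; S6-x>S0; S6-y>S8; S7-x>S8; S7-y>S5; S8-x>S2; S8-y>S5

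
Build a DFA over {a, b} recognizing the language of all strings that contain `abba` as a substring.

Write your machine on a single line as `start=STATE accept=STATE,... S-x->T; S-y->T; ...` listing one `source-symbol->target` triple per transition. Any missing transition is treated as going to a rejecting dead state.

States S0..S3 record the length of the longest prefix of `abba` that matches the current input suffix. Reaching S4 means `abba` has been seen, and we stay there forever. Accept from S4.
        a   b  
>  S0   S1  S0 
   S1   S1  S2 
   S2   S1  S3 
   S3   S4  S0 
 * S4   S4  S4 
(> = start, * = accepting)

start=S0; accept=S4; S0-a->S1; S0-b->S0; S1-a->S1; S1-b->S2; S2-a->S1; S2-b->S3; S3-a->S4; S3-b->S0; S4-a->S4; S4-b->S4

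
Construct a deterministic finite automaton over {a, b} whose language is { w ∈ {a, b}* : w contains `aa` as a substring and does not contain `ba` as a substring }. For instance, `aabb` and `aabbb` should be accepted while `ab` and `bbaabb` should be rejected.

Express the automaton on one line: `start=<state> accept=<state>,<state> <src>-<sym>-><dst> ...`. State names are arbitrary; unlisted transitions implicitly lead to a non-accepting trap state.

start=S0 accept=S3,S5 S0-a->S1 S0-b->S2 S1-a->S3 S1-b->S2 S2-a->S4 S2-b->S2 S3-a->S3 S3-b->S5 S4-a->S6 S4-b->S7 S5-a->S6 S5-b->S5 S6-a->S6 S6-b->S6 S7-a->S4 S7-b->S7

Run two small machines in parallel and take their product. One (3 states) tracks whether and how much of `aa` has been seen; the other (3 states) tracks partial matches of the forbidden pattern `ba`. Each combined state is a pair, one component from each; accept when both components accept.
An 8-state machine:
        a   b  
>  S0   S1  S2 
   S1   S3  S2 
   S2   S4  S2 
 * S3   S3  S5 
   S4   S6  S7 
 * S5   S6  S5 
   S6   S6  S6 
   S7   S4  S7 
(> = start, * = accepting)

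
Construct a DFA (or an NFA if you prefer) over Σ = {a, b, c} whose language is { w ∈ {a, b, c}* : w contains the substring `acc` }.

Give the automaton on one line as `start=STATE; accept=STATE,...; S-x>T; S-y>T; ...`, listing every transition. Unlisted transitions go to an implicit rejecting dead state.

start=s0; accept=s3; s0-a>s1; s0-b>s0; s0-c>s0; s1-a>s1; s1-b>s0; s1-c>s2; s2-a>s1; s2-b>s0; s2-c>s3; s3-a>s3; s3-b>s3; s3-c>s3

Track how much of `acc` has been matched so far: state s0 is no progress, s3 is the absorbing accept state reached once `acc` has occurred. Intermediate states record partial matches; on a mismatch, fall back to the longest reusable overlap.
        a   b   c  
>  s0   s1  s0  s0 
   s1   s1  s0  s2 
   s2   s1  s0  s3 
 * s3   s3  s3  s3 
(> = start, * = accepting)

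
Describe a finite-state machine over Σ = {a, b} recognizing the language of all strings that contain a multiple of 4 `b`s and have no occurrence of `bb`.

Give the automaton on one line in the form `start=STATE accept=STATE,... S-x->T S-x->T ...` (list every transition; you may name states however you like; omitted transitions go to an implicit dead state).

Handle the two conditions separately and then intersect. One (4 states) tracks the count of `b`s modulo 4; the other (3 states) tracks partial matches of the forbidden pattern `bb`. Each combined state is a pair, one component from each; accept when both components accept. Minimizing collapses redundant product states.
9 states suffice.
        a   b  
>* s0   s0  s1 
   s1   s2  s3 
   s2   s2  s4 
   s3   s3  s3 
   s4   s5  s3 
   s5   s5  s6 
   s6   s7  s3 
   s7   s7  s8 
 * s8   s0  s3 
(> = start, * = accepting)

start=s0 accept=s0,s8 s0-a->s0 s0-b->s1 s1-a->s2 s1-b->s3 s2-a->s2 s2-b->s4 s3-a->s3 s3-b->s3 s4-a->s5 s4-b->s3 s5-a->s5 s5-b->s6 s6-a->s7 s6-b->s3 s7-a->s7 s7-b->s8 s8-a->s0 s8-b->s3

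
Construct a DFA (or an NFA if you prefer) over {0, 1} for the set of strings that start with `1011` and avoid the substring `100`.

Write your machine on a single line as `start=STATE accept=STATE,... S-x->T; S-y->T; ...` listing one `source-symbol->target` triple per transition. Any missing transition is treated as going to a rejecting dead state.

Build one automaton per condition and run them in lockstep. The first has 6 states tracking whether the input so far still matches the prefix `1011`; the second has 4 states tracking partial matches of the forbidden pattern `100`. A product state is a pair (one from each), accepting exactly when both do. After merging equivalent states the machine shrinks.
        0   1  
>  q0   q1  q2 
   q1   q1  q1 
   q2   q3  q1 
   q3   q1  q4 
   q4   q1  q5 
 * q5   q6  q5 
 * q6   q1  q5 
(> = start, * = accepting)

start=q0; accept=q5,q6; q0-0->q1; q0-1->q2; q1-0->q1; q1-1->q1; q2-0->q3; q2-1->q1; q3-0->q1; q3-1->q4; q4-0->q1; q4-1->q5; q5-0->q6; q5-1->q5; q6-0->q1; q6-1->q5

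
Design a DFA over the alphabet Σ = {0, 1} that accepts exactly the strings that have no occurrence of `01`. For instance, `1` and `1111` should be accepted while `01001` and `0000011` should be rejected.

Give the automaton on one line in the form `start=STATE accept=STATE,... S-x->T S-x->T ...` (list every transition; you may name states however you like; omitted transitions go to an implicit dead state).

Track partial matches of the forbidden pattern `01`. State S2 is a dead state reached once `01` has occurred; every other state accepts. S0 means no part of `01` is currently matched.
With 3 states:
        0   1  
>* S0   S1  S0 
 * S1   S1  S2 
   S2   S2  S2 
(> = start, * = accepting)

start=S0 accept=S0,S1 S0-0->S1 S0-1->S0 S1-0->S1 S1-1->S2 S2-0->S2 S2-1->S2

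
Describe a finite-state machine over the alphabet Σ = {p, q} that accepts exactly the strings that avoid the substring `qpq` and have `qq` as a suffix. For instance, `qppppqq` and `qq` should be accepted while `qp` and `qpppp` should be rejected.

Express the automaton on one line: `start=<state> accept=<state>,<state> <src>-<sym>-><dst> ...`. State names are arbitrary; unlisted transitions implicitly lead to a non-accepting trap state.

start=S0 accept=S3 S0-p->S0 S0-q->S1 S1-p->S2 S1-q->S3 S2-p->S0 S2-q->S4 S3-p->S2 S3-q->S3 S4-p->S4 S4-q->S4

Handle the two conditions separately and then intersect. One (4 states) tracks partial matches of the forbidden pattern `qpq`; the other (3 states) tracks how much of the suffix `qq` has currently been matched. Each combined state is a pair, one component from each; accept when both components accept. Equivalent product states are then merged.
        p   q  
>  S0   S0  S1 
   S1   S2  S3 
   S2   S0  S4 
 * S3   S2  S3 
   S4   S4  S4 
(> = start, * = accepting)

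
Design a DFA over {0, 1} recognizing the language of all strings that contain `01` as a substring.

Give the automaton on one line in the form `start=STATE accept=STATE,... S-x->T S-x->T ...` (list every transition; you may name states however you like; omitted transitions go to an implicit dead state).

start=s0 accept=s2 s0-0->s1 s0-1->s0 s1-0->s1 s1-1->s2 s2-0->s2 s2-1->s2

States s0..s1 record the length of the longest prefix of `01` that matches the current input suffix. Reaching s2 means `01` has been seen, and we stay there forever. Accept from s2.
        0   1  
>  s0   s1  s0 
   s1   s1  s2 
 * s2   s2  s2 
(> = start, * = accepting)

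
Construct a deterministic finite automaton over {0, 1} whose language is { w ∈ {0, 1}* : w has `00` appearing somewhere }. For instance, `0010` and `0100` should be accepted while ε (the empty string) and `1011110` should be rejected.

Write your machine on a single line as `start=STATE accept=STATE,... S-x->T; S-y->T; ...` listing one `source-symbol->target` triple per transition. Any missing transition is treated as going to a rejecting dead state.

Track how much of `00` has been matched so far: state s0 is no progress, s2 is the absorbing accept state reached once `00` has occurred. Intermediate states record partial matches; on a mismatch, fall back to the longest reusable overlap.
With 3 states:
        0   1  
>  s0   s1  s0 
   s1   s2  s0 
 * s2   s2  s2 
(> = start, * = accepting)

start=s0; accept=s2; s0-0->s1; s0-1->s0; s1-0->s2; s1-1->s0; s2-0->s2; s2-1->s2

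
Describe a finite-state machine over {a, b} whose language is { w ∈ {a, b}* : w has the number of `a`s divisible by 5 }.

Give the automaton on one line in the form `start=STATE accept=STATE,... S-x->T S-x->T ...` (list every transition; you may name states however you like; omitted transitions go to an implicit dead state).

start=s0 accept=s0 s0-a->s1 s0-b->s0 s1-a->s2 s1-b->s1 s2-a->s3 s2-b->s2 s3-a->s4 s3-b->s3 s4-a->s0 s4-b->s4

The only thing that matters is how many `a`s have appeared, reduced mod 5. Use one state per residue: s0 for 0, …, s4 for 4. Reading `a` moves to the next residue; anything else stays put. s0 is accepting.
5 states suffice.
        a   b  
>* s0   s1  s0 
   s1   s2  s1 
   s2   s3  s2 
   s3   s4  s3 
   s4   s0  s4 
(> = start, * = accepting)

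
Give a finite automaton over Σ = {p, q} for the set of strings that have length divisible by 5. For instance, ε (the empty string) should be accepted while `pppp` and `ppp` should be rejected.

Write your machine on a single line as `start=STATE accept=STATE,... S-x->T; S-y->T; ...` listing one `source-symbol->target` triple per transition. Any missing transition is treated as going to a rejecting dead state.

Count input length modulo 5: every symbol advances one step around the cycle s0 → s1 → s2 → s3 → s4 → s0. Accept at s0.
5 states suffice.
        p   q  
>* s0   s1  s1 
   s1   s2  s2 
   s2   s3  s3 
   s3   s4  s4 
   s4   s0  s0 
(> = start, * = accepting)

start=s0; accept=s0; s0-p->s1; s0-q->s1; s1-p->s2; s1-q->s2; s2-p->s3; s2-q->s3; s3-p->s4; s3-q->s4; s4-p->s0; s4-q->s0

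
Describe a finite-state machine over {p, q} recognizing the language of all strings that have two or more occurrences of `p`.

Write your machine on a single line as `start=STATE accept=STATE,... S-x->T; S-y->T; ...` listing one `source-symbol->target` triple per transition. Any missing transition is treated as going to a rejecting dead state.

start=s0; accept=s2,s3; s0-p->s1; s0-q->s0; s1-p->s2; s1-q->s1; s2-p->s3; s2-q->s2; s3-p->s3; s3-q->s3

Only the number of `p`s matters, and only up to 3. Make a chain s0 → s1 → s2 → s3 advanced by each `p` (with s3 absorbing); every other symbol self-loops. The accepting set is {s2, s3}.
With 4 states:
        p   q  
>  s0   s1  s0 
   s1   s2  s1 
 * s2   s3  s2 
 * s3   s3  s3 
(> = start, * = accepting)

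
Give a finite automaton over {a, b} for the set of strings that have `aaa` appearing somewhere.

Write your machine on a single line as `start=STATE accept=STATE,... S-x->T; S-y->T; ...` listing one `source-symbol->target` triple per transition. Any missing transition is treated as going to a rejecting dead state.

States s0..s2 record the length of the longest prefix of `aaa` that matches the current input suffix. Reaching s3 means `aaa` has been seen, and we stay there forever. Accept from s3.
4 states suffice.
        a   b  
>  s0   s1  s0 
   s1   s2  s0 
   s2   s3  s0 
 * s3   s3  s3 
(> = start, * = accepting)

start=s0; accept=s3; s0-a->s1; s0-b->s0; s1-a->s2; s1-b->s0; s2-a->s3; s2-b->s0; s3-a->s3; s3-b->s3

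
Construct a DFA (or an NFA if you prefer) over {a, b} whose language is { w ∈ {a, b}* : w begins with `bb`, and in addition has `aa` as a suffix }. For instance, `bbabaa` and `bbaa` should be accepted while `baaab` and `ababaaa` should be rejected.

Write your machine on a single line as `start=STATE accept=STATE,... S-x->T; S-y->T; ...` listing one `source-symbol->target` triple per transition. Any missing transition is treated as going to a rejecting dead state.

start=q0; accept=q7; q0-a->q1; q0-b->q2; q1-a->q3; q1-b->q4; q2-a->q1; q2-b->q5; q3-a->q3; q3-b->q4; q4-a->q1; q4-b->q4; q5-a->q6; q5-b->q5; q6-a->q7; q6-b->q5; q7-a->q7; q7-b->q5

Build one automaton per condition and run them in lockstep. One (4 states) tracks whether the input so far still matches the prefix `bb`; the other (3 states) tracks how much of the suffix `aa` has currently been matched. Each combined state is a pair, one component from each; accept when both components accept.
8 states suffice.
        a   b  
>  q0   q1  q2 
   q1   q3  q4 
   q2   q1  q5 
   q3   q3  q4 
   q4   q1  q4 
   q5   q6  q5 
   q6   q7  q5 
 * q7   q7  q5 
(> = start, * = accepting)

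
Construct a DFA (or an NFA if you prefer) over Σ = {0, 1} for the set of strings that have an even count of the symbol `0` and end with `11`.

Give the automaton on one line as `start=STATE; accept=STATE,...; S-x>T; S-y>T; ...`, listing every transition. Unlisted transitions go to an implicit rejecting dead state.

Run two small machines in parallel and take their product. One (2 states) tracks the count of `0`s modulo 2; the other (3 states) tracks how much of the suffix `11` has currently been matched. Each combined state is a pair, one component from each; accept when both components accept.
A 6-state machine:
        0   1  
>  s0   s1  s2 
   s1   s0  s3 
   s2   s1  s4 
   s3   s0  s5 
 * s4   s1  s4 
   s5   s0  s5 
(> = start, * = accepting)

start=s0; accept=s4; s0-0>s1; s0-1>s2; s1-0>s0; s1-1>s3; s2-0>s1; s2-1>s4; s3-0>s0; s3-1>s5; s4-0>s1; s4-1>s4; s5-0>s0; s5-1>s5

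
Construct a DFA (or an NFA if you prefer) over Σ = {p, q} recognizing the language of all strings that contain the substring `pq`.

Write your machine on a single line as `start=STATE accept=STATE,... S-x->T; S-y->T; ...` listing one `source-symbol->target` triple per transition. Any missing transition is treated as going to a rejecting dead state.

start=S0; accept=S2; S0-p->S1; S0-q->S0; S1-p->S1; S1-q->S2; S2-p->S2; S2-q->S2

Track how much of `pq` has been matched so far: state S0 is no progress, S2 is the absorbing accept state reached once `pq` has occurred. Intermediate states record partial matches; on a mismatch, fall back to the longest reusable overlap.
        p   q  
>  S0   S1  S0 
   S1   S1  S2 
 * S2   S2  S2 
(> = start, * = accepting)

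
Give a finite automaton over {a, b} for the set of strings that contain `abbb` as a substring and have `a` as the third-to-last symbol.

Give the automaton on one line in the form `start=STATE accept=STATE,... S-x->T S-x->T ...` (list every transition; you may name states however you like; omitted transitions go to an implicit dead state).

start=q0 accept=q8,q9,q10,q11 q0-a->q1 q0-b->q0 q1-a->q1 q1-b->q2 q2-a->q1 q2-b->q3 q3-a->q1 q3-b->q4 q4-a->q5 q4-b->q4 q5-a->q6 q5-b->q7 q6-a->q8 q6-b->q9 q7-a->q10 q7-b->q11 q8-a->q8 q8-b->q9 q9-a->q10 q9-b->q11 q10-a->q6 q10-b->q7 q11-a->q5 q11-b->q4

Handle the two conditions separately and then intersect. One (5 states) tracks whether and how much of `abbb` has been seen; the other (15 states) tracks the last 3 symbols read. Each combined state is a pair, one component from each; accept when both components accept. Equivalent product states are then merged.
12 states suffice.
          a    b  
>  q0     q1   q0 
   q1     q1   q2 
   q2     q1   q3 
   q3     q1   q4 
   q4     q5   q4 
   q5     q6   q7 
   q6     q8   q9 
   q7    q10  q11 
 * q8     q8   q9 
 * q9    q10  q11 
 * q10    q6   q7 
 * q11    q5   q4 
(> = start, * = accepting)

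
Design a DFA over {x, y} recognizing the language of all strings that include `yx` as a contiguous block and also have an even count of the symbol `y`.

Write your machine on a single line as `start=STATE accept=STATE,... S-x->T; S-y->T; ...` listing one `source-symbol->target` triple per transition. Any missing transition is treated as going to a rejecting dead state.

Build one automaton per condition and run them in lockstep. One (3 states) tracks whether and how much of `yx` has been seen; the other (2 states) tracks the count of `y`s modulo 2. Each combined state is a pair, one component from each; accept when both components accept.
A 5-state machine:
        x   y  
>  q0   q0  q1 
   q1   q2  q3 
   q2   q2  q4 
   q3   q4  q1 
 * q4   q4  q2 
(> = start, * = accepting)

start=q0; accept=q4; q0-x->q0; q0-y->q1; q1-x->q2; q1-y->q3; q2-x->q2; q2-y->q4; q3-x->q4; q3-y->q1; q4-x->q4; q4-y->q2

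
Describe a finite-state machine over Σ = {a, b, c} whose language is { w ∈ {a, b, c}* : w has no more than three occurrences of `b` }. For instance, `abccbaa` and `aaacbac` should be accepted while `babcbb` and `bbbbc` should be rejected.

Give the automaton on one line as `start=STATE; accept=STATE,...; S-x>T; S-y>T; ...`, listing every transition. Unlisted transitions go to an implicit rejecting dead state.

Only the number of `b`s matters, and only up to 4. Make a chain S0 → S1 → S2 → S3 → S4 advanced by each `b` (with S4 absorbing); every other symbol self-loops. The accepting set is {S0, S1, S2, S3}.
A 5-state machine:
        a   b   c  
>* S0   S0  S1  S0 
 * S1   S1  S2  S1 
 * S2   S2  S3  S2 
 * S3   S3  S4  S3 
   S4   S4  S4  S4 
(> = start, * = accepting)

start=S0; accept=S0,S1,S2,S3; S0-a>S0; S0-b>S1; S0-c>S0; S1-a>S1; S1-b>S2; S1-c>S1; S2-a>S2; S2-b>S3; S2-c>S2; S3-a>S3; S3-b>S4; S3-c>S3; S4-a>S4; S4-b>S4; S4-c>S4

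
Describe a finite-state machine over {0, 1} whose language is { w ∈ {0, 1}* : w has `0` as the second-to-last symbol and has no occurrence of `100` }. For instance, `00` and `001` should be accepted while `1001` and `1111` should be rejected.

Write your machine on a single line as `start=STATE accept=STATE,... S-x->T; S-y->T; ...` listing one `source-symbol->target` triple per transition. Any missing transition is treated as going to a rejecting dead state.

start=A; accept=D,E; A-0->B; A-1->C; B-0->D; B-1->E; C-0->F; C-1->G; D-0->D; D-1->E; E-0->F; E-1->G; F-0->H; F-1->E; G-0->F; G-1->G; H-0->H; H-1->I; I-0->J; I-1->K; J-0->H; J-1->I; K-0->J; K-1->K

Run two small machines in parallel and take their product. The first has 7 states tracking the last 2 symbols read; the second has 4 states tracking partial matches of the forbidden pattern `100`. A product state is a pair (one from each), accepting exactly when both do.
       0  1 
>  A   B  C 
   B   D  E 
   C   F  G 
 * D   D  E 
 * E   F  G 
   F   H  E 
   G   F  G 
   H   H  I 
   I   J  K 
   J   H  I 
   K   J  K 
(> = start, * = accepting)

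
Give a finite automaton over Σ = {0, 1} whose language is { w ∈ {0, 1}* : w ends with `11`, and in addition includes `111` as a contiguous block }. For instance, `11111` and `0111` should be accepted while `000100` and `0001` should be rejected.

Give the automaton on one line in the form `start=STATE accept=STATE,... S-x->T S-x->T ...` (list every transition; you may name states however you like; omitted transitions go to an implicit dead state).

Run two small machines in parallel and take their product. One (3 states) tracks how much of the suffix `11` has currently been matched; the other (4 states) tracks whether and how much of `111` has been seen. Each combined state is a pair, one component from each; accept when both components accept.
6 states suffice.
        0   1  
>  q0   q0  q1 
   q1   q0  q2 
   q2   q0  q3 
 * q3   q4  q3 
   q4   q4  q5 
   q5   q4  q3 
(> = start, * = accepting)

start=q0 accept=q3 q0-0->q0 q0-1->q1 q1-0->q0 q1-1->q2 q2-0->q0 q2-1->q3 q3-0->q4 q3-1->q3 q4-0->q4 q4-1->q5 q5-0->q4 q5-1->q3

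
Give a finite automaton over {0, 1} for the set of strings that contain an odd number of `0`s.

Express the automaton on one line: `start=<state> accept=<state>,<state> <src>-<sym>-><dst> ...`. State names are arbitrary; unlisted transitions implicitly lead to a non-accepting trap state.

start=q0 accept=q1 q0-0->q1 q0-1->q0 q1-0->q0 q1-1->q1

The only thing that matters is how many `0`s have appeared, reduced mod 2. Use one state per residue: q0 for 0, …, q1 for 1. Reading `0` moves to the next residue; anything else stays put. q1 is accepting.
        0   1  
>  q0   q1  q0 
 * q1   q0  q1 
(> = start, * = accepting)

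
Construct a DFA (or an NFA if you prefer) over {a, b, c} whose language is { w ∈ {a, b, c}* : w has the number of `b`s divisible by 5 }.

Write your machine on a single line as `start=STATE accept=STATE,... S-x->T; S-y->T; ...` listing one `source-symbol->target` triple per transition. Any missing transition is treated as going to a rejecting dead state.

Keep the running count of `b`s modulo 5: each `b` advances along the cycle q0 → q1 → q2 → q3 → q4 → q0 while other symbols loop. Accept at q0.
5 states suffice.
        a   b   c  
>* q0   q0  q1  q0 
   q1   q1  q2  q1 
   q2   q2  q3  q2 
   q3   q3  q4  q3 
   q4   q4  q0  q4 
(> = start, * = accepting)

start=q0; accept=q0; q0-a->q0; q0-b->q1; q0-c->q0; q1-a->q1; q1-b->q2; q1-c->q1; q2-a->q2; q2-b->q3; q2-c->q2; q3-a->q3; q3-b->q4; q3-c->q3; q4-a->q4; q4-b->q0; q4-c->q4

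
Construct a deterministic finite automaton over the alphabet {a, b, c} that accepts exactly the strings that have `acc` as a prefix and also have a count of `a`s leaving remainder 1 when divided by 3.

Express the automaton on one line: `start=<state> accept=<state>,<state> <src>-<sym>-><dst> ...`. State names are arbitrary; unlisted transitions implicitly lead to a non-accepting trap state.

Run two small machines in parallel and take their product. The first has 5 states tracking whether the input so far still matches the prefix `acc`; the second has 3 states tracking the count of `a`s modulo 3. A product state is a pair (one from each), accepting exactly when both do.
With 9 states:
        a   b   c  
>  s0   s1  s2  s2 
   s1   s3  s4  s5 
   s2   s4  s2  s2 
   s3   s2  s3  s3 
   s4   s3  s4  s4 
   s5   s3  s4  s6 
 * s6   s7  s6  s6 
   s7   s8  s7  s7 
   s8   s6  s8  s8 
(> = start, * = accepting)

start=s0 accept=s6 s0-a->s1 s0-b->s2 s0-c->s2 s1-a->s3 s1-b->s4 s1-c->s5 s2-a->s4 s2-b->s2 s2-c->s2 s3-a->s2 s3-b->s3 s3-c->s3 s4-a->s3 s4-b->s4 s4-c->s4 s5-a->s3 s5-b->s4 s5-c->s6 s6-a->s7 s6-b->s6 s6-c->s6 s7-a->s8 s7-b->s7 s7-c->s7 s8-a->s6 s8-b->s8 s8-c->s8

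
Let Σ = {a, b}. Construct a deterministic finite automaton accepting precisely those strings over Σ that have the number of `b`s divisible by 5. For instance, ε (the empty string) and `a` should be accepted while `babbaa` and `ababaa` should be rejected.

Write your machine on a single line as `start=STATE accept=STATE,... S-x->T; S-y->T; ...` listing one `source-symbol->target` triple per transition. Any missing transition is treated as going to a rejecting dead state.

start=q0; accept=q0; q0-a->q0; q0-b->q1; q1-a->q1; q1-b->q2; q2-a->q2; q2-b->q3; q3-a->q3; q3-b->q4; q4-a->q4; q4-b->q0

The only thing that matters is how many `b`s have appeared, reduced mod 5. Use one state per residue: q0 for 0, …, q4 for 4. Reading `b` moves to the next residue; anything else stays put. q0 is accepting.
        a   b  
>* q0   q0  q1 
   q1   q1  q2 
   q2   q2  q3 
   q3   q3  q4 
   q4   q4  q0 
(> = start, * = accepting)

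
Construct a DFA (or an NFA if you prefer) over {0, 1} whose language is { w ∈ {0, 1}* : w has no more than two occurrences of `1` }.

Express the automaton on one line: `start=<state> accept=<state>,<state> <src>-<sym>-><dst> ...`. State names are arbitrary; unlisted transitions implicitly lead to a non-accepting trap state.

Only the number of `1`s matters, and only up to 3. Make a chain A → B → C → D advanced by each `1` (with D absorbing); every other symbol self-loops. The accepting set is {A, B, C}.
With 4 states:
       0  1 
>* A   A  B 
 * B   B  C 
 * C   C  D 
   D   D  D 
(> = start, * = accepting)

start=A accept=A,B,C A-0->A A-1->B B-0->B B-1->C C-0->C C-1->D D-0->D D-1->D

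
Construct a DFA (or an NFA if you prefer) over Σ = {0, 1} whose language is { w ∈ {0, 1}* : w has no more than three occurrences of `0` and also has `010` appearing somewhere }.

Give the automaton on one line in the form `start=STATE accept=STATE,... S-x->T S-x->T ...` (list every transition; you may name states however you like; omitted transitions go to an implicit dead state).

Run two small machines in parallel and take their product. One (5 states) tracks the count of `0`s, saturating at 4; the other (4 states) tracks whether and how much of `010` has been seen. Each combined state is a pair, one component from each; accept when both components accept. Equivalent product states are then merged.
A 9-state machine:
       0  1 
>  A   B  A 
   B   C  D 
   C   E  F 
   D   G  H 
   E   E  E 
   F   I  E 
 * G   I  G 
   H   C  H 
 * I   E  I 
(> = start, * = accepting)

start=A accept=G,I A-0->B A-1->A B-0->C B-1->D C-0->E C-1->F D-0->G D-1->H E-0->E E-1->E F-0->I F-1->E G-0->I G-1->G H-0->C H-1->H I-0->E I-1->I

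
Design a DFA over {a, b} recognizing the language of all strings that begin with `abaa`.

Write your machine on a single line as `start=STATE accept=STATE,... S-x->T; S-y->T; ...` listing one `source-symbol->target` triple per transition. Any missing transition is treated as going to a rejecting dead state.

start=s0; accept=s4; s0-a->s1; s0-b->s5; s1-a->s5; s1-b->s2; s2-a->s3; s2-b->s5; s3-a->s4; s3-b->s5; s4-a->s4; s4-b->s4; s5-a->s5; s5-b->s5

Check the first 4 symbols one by one: s0 through s3 record how many have matched `abaa` so far; any wrong symbol goes to the dead state s5. After all 4 match we enter the accepting sink s4.
        a   b  
>  s0   s1  s5 
   s1   s5  s2 
   s2   s3  s5 
   s3   s4  s5 
 * s4   s4  s4 
   s5   s5  s5 
(> = start, * = accepting)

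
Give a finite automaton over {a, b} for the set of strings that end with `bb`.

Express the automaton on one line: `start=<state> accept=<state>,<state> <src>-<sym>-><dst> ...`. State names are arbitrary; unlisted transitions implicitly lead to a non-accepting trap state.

start=q0 accept=q2 q0-a->q0 q0-b->q1 q1-a->q0 q1-b->q2 q2-a->q0 q2-b->q2

Remember how much of `bb` the current input suffix matches. State q0 means no match yet; q1 means the last symbol is `b`; q2 means the last 2 symbols are `bb`. Only q2 accepts. On a mismatch, fall back to the longest proper suffix that is still a prefix of `bb`.
With 3 states:
        a   b  
>  q0   q0  q1 
   q1   q0  q2 
 * q2   q0  q2 
(> = start, * = accepting)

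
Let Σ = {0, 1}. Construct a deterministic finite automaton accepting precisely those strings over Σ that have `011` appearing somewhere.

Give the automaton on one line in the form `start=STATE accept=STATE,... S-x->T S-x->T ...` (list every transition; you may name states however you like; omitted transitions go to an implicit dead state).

States A..C record the length of the longest prefix of `011` that matches the current input suffix. Reaching D means `011` has been seen, and we stay there forever. Accept from D.
With 4 states:
       0  1 
>  A   B  A 
   B   B  C 
   C   B  D 
 * D   D  D 
(> = start, * = accepting)

start=A accept=D A-0->B A-1->A B-0->B B-1->C C-0->B C-1->D D-0->D D-1->D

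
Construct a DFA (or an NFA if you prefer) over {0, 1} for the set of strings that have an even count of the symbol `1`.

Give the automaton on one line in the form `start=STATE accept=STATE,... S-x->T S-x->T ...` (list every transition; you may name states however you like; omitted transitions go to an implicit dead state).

start=q0 accept=q0 q0-0->q0 q0-1->q1 q1-0->q1 q1-1->q0

The only thing that matters is how many `1`s have appeared, reduced mod 2. Use one state per residue: q0 for 0, …, q1 for 1. Reading `1` moves to the next residue; anything else stays put. q0 is accepting.
A 2-state machine:
        0   1  
>* q0   q0  q1 
   q1   q1  q0 
(> = start, * = accepting)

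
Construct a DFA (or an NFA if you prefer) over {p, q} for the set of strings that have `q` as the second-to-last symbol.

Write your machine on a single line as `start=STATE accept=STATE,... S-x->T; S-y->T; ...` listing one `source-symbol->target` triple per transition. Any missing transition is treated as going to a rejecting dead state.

A DFA must remember the last 2 symbols (since which symbol is second-to-last isn't known until the input ends). Use one state per possible window of the last ≤2 symbols; accept from those whose window starts with `q`.
7 states suffice.
        p   q  
>  S0   S1  S2 
   S1   S3  S4 
   S2   S5  S6 
   S3   S3  S4 
   S4   S5  S6 
 * S5   S3  S4 
 * S6   S5  S6 
(> = start, * = accepting)

start=S0; accept=S5,S6; S0-p->S1; S0-q->S2; S1-p->S3; S1-q->S4; S2-p->S5; S2-q->S6; S3-p->S3; S3-q->S4; S4-p->S5; S4-q->S6; S5-p->S3; S5-q->S4; S6-p->S5; S6-q->S6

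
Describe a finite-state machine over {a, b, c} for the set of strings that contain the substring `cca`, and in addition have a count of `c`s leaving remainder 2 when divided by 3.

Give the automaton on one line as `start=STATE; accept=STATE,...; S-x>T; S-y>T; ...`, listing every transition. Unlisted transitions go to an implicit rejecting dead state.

Handle the two conditions separately and then intersect. The first has 4 states tracking whether and how much of `cca` has been seen; the second has 3 states tracking the count of `c`s modulo 3. A product state is a pair (one from each), accepting exactly when both do.
          a    b    c  
>  s0     s0   s0   s1 
   s1     s2   s2   s3 
   s2     s2   s2   s4 
   s3     s5   s6   s7 
   s4     s6   s6   s7 
 * s5     s5   s5   s8 
   s6     s6   s6   s9 
   s7     s8   s0  s10 
   s8     s8   s8  s11 
   s9     s0   s0  s10 
   s10   s11   s2   s3 
   s11   s11  s11   s5 
(> = start, * = accepting)

start=s0; accept=s5; s0-a>s0; s0-b>s0; s0-c>s1; s1-a>s2; s1-b>s2; s1-c>s3; s2-a>s2; s2-b>s2; s2-c>s4; s3-a>s5; s3-b>s6; s3-c>s7; s4-a>s6; s4-b>s6; s4-c>s7; s5-a>s5; s5-b>s5; s5-c>s8; s6-a>s6; s6-b>s6; s6-c>s9; s7-a>s8; s7-b>s0; s7-c>s10; s8-a>s8; s8-b>s8; s8-c>s11; s9-a>s0; s9-b>s0; s9-c>s10; s10-a>s11; s10-b>s2; s10-c>s3; s11-a>s11; s11-b>s11; s11-c>s5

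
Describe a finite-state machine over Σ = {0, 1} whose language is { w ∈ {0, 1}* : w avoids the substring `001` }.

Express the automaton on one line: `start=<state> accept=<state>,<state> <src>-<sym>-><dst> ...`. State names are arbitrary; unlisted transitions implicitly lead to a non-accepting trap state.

This is the complement of 'contains `001`'. Use the same substring-matching states — S0 through S3 holding how much of `001` has just been matched — but flip the accepting set: everything except the trap S3 accepts.
With 4 states:
        0   1  
>* S0   S1  S0 
 * S1   S2  S0 
 * S2   S2  S3 
   S3   S3  S3 
(> = start, * = accepting)

start=S0 accept=S0,S1,S2 S0-0->S1 S0-1->S0 S1-0->S2 S1-1->S0 S2-0->S2 S2-1->S3 S3-0->S3 S3-1->S3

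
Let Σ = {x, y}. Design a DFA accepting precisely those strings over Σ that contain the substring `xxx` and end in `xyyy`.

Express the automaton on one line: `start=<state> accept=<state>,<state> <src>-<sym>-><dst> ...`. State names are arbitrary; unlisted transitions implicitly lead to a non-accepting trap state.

Run two small machines in parallel and take their product. The first has 4 states tracking whether and how much of `xxx` has been seen; the second has 5 states tracking how much of the suffix `xyyy` has currently been matched. A product state is a pair (one from each), accepting exactly when both do. Minimizing collapses redundant product states.
An 8-state machine:
       x  y 
>  A   B  A 
   B   C  A 
   C   D  A 
   D   D  E 
   E   D  F 
   F   D  G 
 * G   D  H 
   H   D  H 
(> = start, * = accepting)

start=A accept=G A-x->B A-y->A B-x->C B-y->A C-x->D C-y->A D-x->D D-y->E E-x->D E-y->F F-x->D F-y->G G-x->D G-y->H H-x->D H-y->H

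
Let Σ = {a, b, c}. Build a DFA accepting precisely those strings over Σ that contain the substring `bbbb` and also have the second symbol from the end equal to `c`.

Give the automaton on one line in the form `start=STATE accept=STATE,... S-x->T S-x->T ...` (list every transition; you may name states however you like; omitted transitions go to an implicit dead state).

Build one automaton per condition and run them in lockstep. The first has 5 states tracking whether and how much of `bbbb` has been seen; the second has 13 states tracking the last 2 symbols read. A product state is a pair (one from each), accepting exactly when both do. Equivalent product states are then merged.
8 states suffice.
        a   b   c  
>  q0   q0  q1  q0 
   q1   q0  q2  q0 
   q2   q0  q3  q0 
   q3   q0  q4  q0 
   q4   q4  q4  q5 
   q5   q6  q6  q7 
 * q6   q4  q4  q5 
 * q7   q6  q6  q7 
(> = start, * = accepting)

start=q0 accept=q6,q7 q0-a->q0 q0-b->q1 q0-c->q0 q1-a->q0 q1-b->q2 q1-c->q0 q2-a->q0 q2-b->q3 q2-c->q0 q3-a->q0 q3-b->q4 q3-c->q0 q4-a->q4 q4-b->q4 q4-c->q5 q5-a->q6 q5-b->q6 q5-c->q7 q6-a->q4 q6-b->q4 q6-c->q5 q7-a->q6 q7-b->q6 q7-c->q7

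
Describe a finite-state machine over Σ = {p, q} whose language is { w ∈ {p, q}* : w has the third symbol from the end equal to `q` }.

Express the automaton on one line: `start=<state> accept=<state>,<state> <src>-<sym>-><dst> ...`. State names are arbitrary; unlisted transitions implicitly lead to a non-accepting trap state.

Because acceptance depends on a position counted from the end, the machine has to buffer the most recent 3 symbols. Make each state the string of the last up-to-3 symbols read; on input `x` shift the window left and append `x`. Accept when the buffered window has length 3 and begins with `q`.
15 states suffice.
       p  q 
>  A   B  C 
   B   D  E 
   C   F  G 
   D   H  I 
   E   J  K 
   F   L  M 
   G   N  O 
   H   H  I 
   I   J  K 
   J   L  M 
   K   N  O 
 * L   H  I 
 * M   J  K 
 * N   L  M 
 * O   N  O 
(> = start, * = accepting)

start=A accept=L,M,N,O A-p->B A-q->C B-p->D B-q->E C-p->F C-q->G D-p->H D-q->I E-p->J E-q->K F-p->L F-q->M G-p->N G-q->O H-p->H H-q->I I-p->J I-q->K J-p->L J-q->M K-p->N K-q->O L-p->H L-q->I M-p->J M-q->K N-p->L N-q->M O-p->N O-q->O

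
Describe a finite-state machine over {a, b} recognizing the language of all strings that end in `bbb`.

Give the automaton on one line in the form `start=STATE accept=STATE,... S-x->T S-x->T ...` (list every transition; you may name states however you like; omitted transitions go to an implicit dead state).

start=s0 accept=s3 s0-a->s0 s0-b->s1 s1-a->s0 s1-b->s2 s2-a->s0 s2-b->s3 s3-a->s0 s3-b->s3

Remember how much of `bbb` the current input suffix matches. State s0 means no match yet; s1 means the last symbol is `b`; s2 means the last 2 symbols are `bb`; s3 means the last 3 symbols are `bbb`. Only s3 accepts. On a mismatch, fall back to the longest proper suffix that is still a prefix of `bbb`.
4 states suffice.
        a   b  
>  s0   s0  s1 
   s1   s0  s2 
   s2   s0  s3 
 * s3   s0  s3 
(> = start, * = accepting)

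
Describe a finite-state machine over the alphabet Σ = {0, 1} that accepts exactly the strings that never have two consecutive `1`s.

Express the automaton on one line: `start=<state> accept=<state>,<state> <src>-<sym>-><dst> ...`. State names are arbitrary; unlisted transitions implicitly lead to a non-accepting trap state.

start=S0 accept=S0,S1 S0-0->S0 S0-1->S1 S1-0->S0 S1-1->S2 S2-0->S2 S2-1->S2

Track partial matches of the forbidden pattern `11`. State S2 is a dead state reached once `11` has occurred; every other state accepts. S0 means no part of `11` is currently matched.
A 3-state machine:
        0   1  
>* S0   S0  S1 
 * S1   S0  S2 
   S2   S2  S2 
(> = start, * = accepting)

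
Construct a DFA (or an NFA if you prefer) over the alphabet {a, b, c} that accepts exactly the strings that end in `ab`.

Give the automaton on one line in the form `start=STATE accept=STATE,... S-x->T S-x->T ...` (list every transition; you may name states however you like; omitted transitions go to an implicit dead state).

Let each state record the length of the longest suffix of the input read so far that is also a prefix of `ab`. q1 means the last symbol is `a`; q2 means the last 2 symbols are `ab`. Accept only at q2, where the string currently ends in `ab`.
3 states suffice.
        a   b   c  
>  q0   q1  q0  q0 
   q1   q1  q2  q0 
 * q2   q1  q0  q0 
(> = start, * = accepting)

start=q0 accept=q2 q0-a->q1 q0-b->q0 q0-c->q0 q1-a->q1 q1-b->q2 q1-c->q0 q2-a->q1 q2-b->q0 q2-c->q0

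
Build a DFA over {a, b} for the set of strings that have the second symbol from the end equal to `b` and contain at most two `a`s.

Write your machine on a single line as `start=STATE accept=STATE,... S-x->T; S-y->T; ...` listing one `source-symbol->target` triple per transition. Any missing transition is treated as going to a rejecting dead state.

Build one automaton per condition and run them in lockstep. The first has 7 states tracking the last 2 symbols read; the second has 4 states tracking the count of `a`s, saturating at 3. A product state is a pair (one from each), accepting exactly when both do. Minimizing collapses redundant product states.
          a    b  
>  s0     s1   s2 
   s1     s3   s4 
   s2     s5   s6 
   s3     s7   s8 
   s4     s9  s10 
 * s5     s3   s4 
 * s6     s5   s6 
   s7     s7   s7 
   s8     s7  s11 
 * s9     s7   s8 
 * s10    s9  s10 
 * s11    s7  s11 
(> = start, * = accepting)

start=s0; accept=s5,s6,s9,s10,s11; s0-a->s1; s0-b->s2; s1-a->s3; s1-b->s4; s2-a->s5; s2-b->s6; s3-a->s7; s3-b->s8; s4-a->s9; s4-b->s10; s5-a->s3; s5-b->s4; s6-a->s5; s6-b->s6; s7-a->s7; s7-b->s7; s8-a->s7; s8-b->s11; s9-a->s7; s9-b->s8; s10-a->s9; s10-b->s10; s11-a->s7; s11-b->s11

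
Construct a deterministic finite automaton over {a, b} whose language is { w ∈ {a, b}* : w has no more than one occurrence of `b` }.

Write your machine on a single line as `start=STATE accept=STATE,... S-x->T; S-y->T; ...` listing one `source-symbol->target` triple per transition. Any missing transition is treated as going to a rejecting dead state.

start=s0; accept=s0,s1; s0-a->s0; s0-b->s1; s1-a->s1; s1-b->s2; s2-a->s2; s2-b->s2

Only the number of `b`s matters, and only up to 2. Make a chain s0 → s1 → s2 advanced by each `b` (with s2 absorbing); every other symbol self-loops. The accepting set is {s0, s1}.
A 3-state machine:
        a   b  
>* s0   s0  s1 
 * s1   s1  s2 
   s2   s2  s2 
(> = start, * = accepting)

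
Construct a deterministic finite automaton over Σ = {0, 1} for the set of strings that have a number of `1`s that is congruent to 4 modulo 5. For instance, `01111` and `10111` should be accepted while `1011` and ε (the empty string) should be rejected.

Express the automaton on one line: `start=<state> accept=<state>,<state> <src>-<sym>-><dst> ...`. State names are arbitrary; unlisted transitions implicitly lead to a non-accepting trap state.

The only thing that matters is how many `1`s have appeared, reduced mod 5. Use one state per residue: A for 0, …, E for 4. Reading `1` moves to the next residue; anything else stays put. E is accepting.
5 states suffice.
       0  1 
>  A   A  B 
   B   B  C 
   C   C  D 
   D   D  E 
 * E   E  A 
(> = start, * = accepting)

start=A accept=E A-0->A A-1->B B-0->B B-1->C C-0->C C-1->D D-0->D D-1->E E-0->E E-1->A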